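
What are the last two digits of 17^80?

01

Successive squares of 17 mod 100: 17^1≡17, 17^2≡89, 17^4≡21, 17^8≡41, 17^16≡81, 17^32≡61, 17^64≡21.
Since 80 = 16 + 64 in binary, 17^80 ≡ 81·21 ≡ 1 (mod 100).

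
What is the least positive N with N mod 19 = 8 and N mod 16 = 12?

236

Since 16·6 ≡ 1 (mod 19), take x = 12 + 16·((8−12)·6 mod 19) = 12 + 16·14 = 236.
Check: 236 mod 19 = 8, 236 mod 16 = 12.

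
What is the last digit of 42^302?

Powers of 2 mod 10 repeat with period 4: 2, 4, 8, 6.
302 mod 4 = 2, so the last digit matches 2^2 = 4.

4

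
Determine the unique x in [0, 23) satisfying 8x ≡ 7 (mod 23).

The inverse of 8 mod 23 is 3 (since 8·3 = 24 ≡ 1).
Multiplying both sides by 3: x ≡ 3·7 = 21 ≡ 21 (mod 23).

21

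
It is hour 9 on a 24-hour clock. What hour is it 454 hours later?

7

454 = 18·24 + 22, so 454 mod 24 = 22.
(9 + 22) mod 24 = 7.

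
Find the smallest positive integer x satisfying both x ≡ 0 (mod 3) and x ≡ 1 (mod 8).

9

x ≡ 0 (mod 3) gives x ∈ {0, 3, 6, 9}.
The first of these with x mod 8 = 1 is 9.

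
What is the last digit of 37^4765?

7

Last digits of 7^n: 7, 9, 3, 1 (period 4).
4765 mod 4 = 1, so the last digit matches 7^1 = 7.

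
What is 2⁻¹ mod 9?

5

9 = 4·2 + 1
2 = 2·1 + 0
Back-substituting gives 2·5 ≡ 1 (mod 9).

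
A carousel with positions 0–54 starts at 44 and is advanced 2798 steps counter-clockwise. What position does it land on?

2798 mod 55 = 48 (since 50·55 = 2750).
(44 − 48) mod 55 = 51.

51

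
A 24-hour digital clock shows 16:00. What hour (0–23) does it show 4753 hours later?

4753 − 198·24 = 1, so 4753 ≡ 1 (mod 24).
(16 + 1) mod 24 = 17.

17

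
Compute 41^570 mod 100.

Successive squares of 41 mod 100: 41^1≡41, 41^2≡81, 41^4≡61, 41^8≡21, 41^16≡41, 41^32≡81, 41^64≡61, 41^128≡21, 41^256≡41, 41^512≡81.
570 = 2 + 8 + 16 + 32 + 512, so 41^570 ≡ 81·21·41·81·81 ≡ 1 (mod 100).

1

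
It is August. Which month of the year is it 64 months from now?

December

64 − 5·12 = 4, so 64 ≡ 4 (mod 12).
August + 4 months → December.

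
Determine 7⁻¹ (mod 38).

7·11 = 77 = 2·38 + 1, so 7⁻¹ ≡ 11 (mod 38).

11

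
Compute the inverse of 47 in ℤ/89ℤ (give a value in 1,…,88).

36

89 = 1·47 + 42
47 = 1·42 + 5
42 = 8·5 + 2
5 = 2·2 + 1
2 = 2·1 + 0
Back-substituting gives 47·36 ≡ 1 (mod 89).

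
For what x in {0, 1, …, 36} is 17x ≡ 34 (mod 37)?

2

17⁻¹ ≡ 24 (mod 37) because 17·24 = 408 = 11·37 + 1.
Multiplying both sides by 24: x ≡ 24·34 = 816 ≡ 2 (mod 37).
Check: 17·2 = 34 = 0·37 + 34.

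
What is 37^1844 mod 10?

The units digit of 37^n cycles with period 4: 7, 9, 3, 1, …
1844 leaves remainder 0 on division by 4, so 37^1844 ends in 1.

1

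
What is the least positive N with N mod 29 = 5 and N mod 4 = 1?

5

x ≡ 1 (mod 4) gives x ∈ {1, 5}.
The first of these with x mod 29 = 5 is 5.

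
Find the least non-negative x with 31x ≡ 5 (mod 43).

39

The inverse of 31 mod 43 is 25 (since 31·25 = 775 ≡ 1).
Multiplying both sides by 25: x ≡ 25·5 = 125 ≡ 39 (mod 43).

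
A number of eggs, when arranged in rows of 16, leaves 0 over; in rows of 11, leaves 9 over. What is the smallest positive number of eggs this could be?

64

Since 11·3 ≡ 1 (mod 16), take x = 9 + 11·((0−9)·3 mod 16) = 9 + 11·5 = 64.
Check: 64 mod 16 = 0, 64 mod 11 = 9.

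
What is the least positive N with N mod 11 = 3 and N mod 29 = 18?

47

Since 29·8 ≡ 1 (mod 11), take x = 18 + 29·((3−18)·8 mod 11) = 18 + 29·1 = 47.
Check: 47 mod 11 = 3, 47 mod 29 = 18.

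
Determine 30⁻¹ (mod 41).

26

30·26 = 780 = 19·41 + 1, so 30⁻¹ ≡ 26 (mod 41).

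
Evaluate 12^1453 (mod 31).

Square-and-reduce mod 31: 12^1≡12, 12^2≡20, 12^4≡28, 12^8≡9, 12^16≡19, 12^32≡20, 12^64≡28, 12^128≡9, 12^256≡19, 12^512≡20, 12^1024≡28.
1453 = 1 + 4 + 8 + 32 + 128 + 256 + 1024, so 12^1453 ≡ 12·28·9·20·9·19·28 ≡ 17 (mod 31).

17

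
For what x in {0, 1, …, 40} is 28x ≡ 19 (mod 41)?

28⁻¹ ≡ 22 (mod 41) because 28·22 = 616 = 15·41 + 1.
So x ≡ 22·19 = 418 ≡ 8 (mod 41).

8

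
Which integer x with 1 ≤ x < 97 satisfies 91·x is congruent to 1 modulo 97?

16

91·16 = 1456 = 15·97 + 1, so 91⁻¹ ≡ 16 (mod 97).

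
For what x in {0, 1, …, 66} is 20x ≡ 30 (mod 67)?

35

20⁻¹ ≡ 57 (mod 67) because 20·57 = 1140 = 17·67 + 1.
Multiplying both sides by 57: x ≡ 57·30 = 1710 ≡ 35 (mod 67).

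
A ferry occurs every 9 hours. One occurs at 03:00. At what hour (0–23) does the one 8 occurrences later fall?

3

8·9 = 72.
72 mod 24 = 0 (since 3·24 = 72).
(3 + 0) mod 24 = 3.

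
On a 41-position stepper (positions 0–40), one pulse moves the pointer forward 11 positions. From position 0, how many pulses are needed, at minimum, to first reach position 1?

15

11·15 = 165 = 4·41 + 1, so 11⁻¹ ≡ 15 (mod 41).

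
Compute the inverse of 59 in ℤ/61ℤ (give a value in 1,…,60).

61 = 1·59 + 2
59 = 29·2 + 1
2 = 2·1 + 0
Back-substituting gives 59·30 ≡ 1 (mod 61).

30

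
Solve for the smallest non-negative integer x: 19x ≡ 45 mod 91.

79

The inverse of 19 mod 91 is 24 (since 19·24 = 456 ≡ 1).
Multiplying both sides by 24: x ≡ 24·45 = 1080 ≡ 79 (mod 91).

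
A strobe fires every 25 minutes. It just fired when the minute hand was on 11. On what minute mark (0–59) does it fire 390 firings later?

390·25 = 9750.
9750 − 162·60 = 30, so 9750 ≡ 30 (mod 60).
(11 + 30) mod 60 = 41.

41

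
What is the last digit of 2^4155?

8

Last digits of 2^n: 2, 4, 8, 6 (period 4).
4155 mod 4 = 3, so the last digit matches 2^3 = 8.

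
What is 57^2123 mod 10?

3

Last digits of 7^n: 7, 9, 3, 1 (period 4).
2123 mod 4 = 3, so the last digit matches 7^3 = 3.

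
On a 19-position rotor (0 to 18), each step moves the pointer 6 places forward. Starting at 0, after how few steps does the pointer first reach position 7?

17

The inverse of 6 mod 19 is 16 (since 6·16 = 96 ≡ 1).
So x ≡ 16·7 = 112 ≡ 17 (mod 19).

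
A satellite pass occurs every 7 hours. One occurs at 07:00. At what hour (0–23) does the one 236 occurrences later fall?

3

236·7 = 1652.
1652 − 68·24 = 20, so 1652 ≡ 20 (mod 24).
(7 + 20) mod 24 = 3.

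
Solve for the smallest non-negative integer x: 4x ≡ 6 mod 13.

4⁻¹ ≡ 10 (mod 13) because 4·10 = 40 = 3·13 + 1.
So x ≡ 10·6 = 60 ≡ 8 (mod 13).

8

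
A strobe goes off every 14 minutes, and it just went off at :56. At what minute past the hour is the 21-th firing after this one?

50

21·14 = 294.
294 mod 60 = 54 (since 4·60 = 240).
(56 + 54) mod 60 = 50.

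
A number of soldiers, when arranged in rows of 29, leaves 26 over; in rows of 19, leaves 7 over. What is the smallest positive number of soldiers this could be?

26

Since 19·26 ≡ 1 (mod 29), take x = 7 + 19·((26−7)·26 mod 29) = 7 + 19·1 = 26.
Check: 26 mod 29 = 26, 26 mod 19 = 7.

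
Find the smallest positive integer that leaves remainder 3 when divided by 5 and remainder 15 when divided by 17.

83

x ≡ 3 (mod 5) gives x ∈ {3, 8, 13, 18, 23, 28, 33, 38, …}.
The first of these with x mod 17 = 15 is 83.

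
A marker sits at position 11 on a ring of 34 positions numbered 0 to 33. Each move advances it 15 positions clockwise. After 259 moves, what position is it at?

20

259·15 = 3885.
3885 = 114·34 + 9, so 3885 mod 34 = 9.
(11 + 9) mod 34 = 20.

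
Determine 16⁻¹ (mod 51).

16·16 = 256 = 5·51 + 1, so 16⁻¹ ≡ 16 (mod 51).

16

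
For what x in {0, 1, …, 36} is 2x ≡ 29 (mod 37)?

33

The inverse of 2 mod 37 is 19 (since 2·19 = 38 ≡ 1).
Multiplying both sides by 19: x ≡ 19·29 = 551 ≡ 33 (mod 37).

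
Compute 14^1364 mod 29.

Square-and-reduce mod 29: 14^1≡14, 14^2≡22, 14^4≡20, 14^8≡23, 14^16≡7, 14^32≡20, 14^64≡23, 14^128≡7, 14^256≡20, 14^512≡23, 14^1024≡7.
Since 1364 = 4 + 16 + 64 + 256 + 1024 in binary, 14^1364 ≡ 20·7·23·20·7 ≡ 24 (mod 29).

24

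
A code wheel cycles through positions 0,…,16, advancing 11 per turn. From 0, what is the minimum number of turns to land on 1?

14

The inverse of 11 mod 17 is 14 (since 11·14 = 154 ≡ 1).
Multiplying both sides by 14: x ≡ 14·1 = 14 ≡ 14 (mod 17).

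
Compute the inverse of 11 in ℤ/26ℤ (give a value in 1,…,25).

19

11·19 = 209 = 8·26 + 1, so 11⁻¹ ≡ 19 (mod 26).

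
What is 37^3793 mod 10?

The units digit of 37^n cycles with period 4: 7, 9, 3, 1, …
3793 mod 4 = 1, so the last digit matches 7^1 = 7.

7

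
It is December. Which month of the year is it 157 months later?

January

157 mod 12 = 1 (since 13·12 = 156).
December + 1 month → January.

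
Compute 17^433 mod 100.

Successive squares of 17 mod 100: 17^1≡17, 17^2≡89, 17^4≡21, 17^8≡41, 17^16≡81, 17^32≡61, 17^64≡21, 17^128≡41, 17^256≡81.
433 = 1 + 16 + 32 + 128 + 256, so 17^433 ≡ 17·81·61·41·81 ≡ 37 (mod 100).

37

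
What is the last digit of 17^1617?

7

Last digits of 7^n: 7, 9, 3, 1 (period 4).
1617 mod 4 = 1, so the last digit matches 7^1 = 7.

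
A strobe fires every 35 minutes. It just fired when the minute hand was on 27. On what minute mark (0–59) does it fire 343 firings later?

343·35 = 12005.
12005 mod 60 = 5 (since 200·60 = 12000).
(27 + 5) mod 60 = 32.

32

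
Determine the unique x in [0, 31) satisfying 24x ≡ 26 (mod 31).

24⁻¹ ≡ 22 (mod 31) because 24·22 = 528 = 17·31 + 1.
Multiplying both sides by 22: x ≡ 22·26 = 572 ≡ 14 (mod 31).

14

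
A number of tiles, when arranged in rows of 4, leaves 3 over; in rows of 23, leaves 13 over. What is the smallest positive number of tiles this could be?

59

x ≡ 3 (mod 4) gives x ∈ {3, 7, 11, 15, 19, 23, 27, 31, …}.
The first of these with x mod 23 = 13 is 59.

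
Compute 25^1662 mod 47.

18

By repeated squaring mod 47: 25^1≡25, 25^2≡14, 25^4≡8, 25^8≡17, 25^16≡7, 25^32≡2, 25^64≡4, 25^128≡16, 25^256≡21, 25^512≡18, 25^1024≡42.
Since 1662 = 2 + 4 + 8 + 16 + 32 + 64 + 512 + 1024 in binary, 25^1662 ≡ 14·8·17·7·2·4·18·42 ≡ 18 (mod 47).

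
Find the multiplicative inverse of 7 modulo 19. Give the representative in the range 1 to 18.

7·11 = 77 = 4·19 + 1, so 7⁻¹ ≡ 11 (mod 19).

11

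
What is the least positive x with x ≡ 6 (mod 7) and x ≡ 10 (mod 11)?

x ≡ 6 (mod 7) gives x ∈ {6, 13, 20, 27, 34, 41, 48, 55, …}.
The first of these with x mod 11 = 10 is 76.

76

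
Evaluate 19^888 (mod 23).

9

Square-and-reduce mod 23: 19^1≡19, 19^2≡16, 19^4≡3, 19^8≡9, 19^16≡12, 19^32≡6, 19^64≡13, 19^128≡8, 19^256≡18, 19^512≡2.
888 = 8 + 16 + 32 + 64 + 256 + 512, so 19^888 ≡ 9·12·6·13·18·2 ≡ 9 (mod 23).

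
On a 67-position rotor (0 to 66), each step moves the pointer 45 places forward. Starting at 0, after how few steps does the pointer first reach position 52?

45⁻¹ ≡ 3 (mod 67) because 45·3 = 135 = 2·67 + 1.
Multiplying both sides by 3: x ≡ 3·52 = 156 ≡ 22 (mod 67).

22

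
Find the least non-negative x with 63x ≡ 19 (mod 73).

20

63⁻¹ ≡ 51 (mod 73) because 63·51 = 3213 = 44·73 + 1.
Multiplying both sides by 51: x ≡ 51·19 = 969 ≡ 20 (mod 73).
Check: 63·20 = 1260 = 17·73 + 19.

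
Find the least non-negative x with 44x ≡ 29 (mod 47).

44⁻¹ ≡ 31 (mod 47) because 44·31 = 1364 = 29·47 + 1.
Multiplying both sides by 31: x ≡ 31·29 = 899 ≡ 6 (mod 47).

6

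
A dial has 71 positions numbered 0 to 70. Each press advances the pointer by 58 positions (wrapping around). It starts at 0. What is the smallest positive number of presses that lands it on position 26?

69

58⁻¹ ≡ 60 (mod 71) because 58·60 = 3480 = 49·71 + 1.
So x ≡ 60·26 = 1560 ≡ 69 (mod 71).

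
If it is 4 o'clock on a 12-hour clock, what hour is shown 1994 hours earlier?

1994 = 166·12 + 2, so 1994 mod 12 = 2.
4 − 2 → 2 on a 12-hour dial.

2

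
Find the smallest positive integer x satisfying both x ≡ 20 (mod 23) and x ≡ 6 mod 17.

227

x ≡ 6 (mod 17) gives x ∈ {6, 23, 40, 57, 74, 91, 108, 125, …}.
The first of these with x mod 23 = 20 is 227.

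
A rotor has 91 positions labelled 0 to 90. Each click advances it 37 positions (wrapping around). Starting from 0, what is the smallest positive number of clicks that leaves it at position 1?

32

91 = 2·37 + 17
37 = 2·17 + 3
17 = 5·3 + 2
3 = 1·2 + 1
2 = 2·1 + 0
Back-substituting gives 37·32 ≡ 1 (mod 91).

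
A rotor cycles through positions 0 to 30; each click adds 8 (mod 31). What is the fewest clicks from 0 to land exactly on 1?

8·4 = 32 = 1·31 + 1, so 8⁻¹ ≡ 4 (mod 31).

4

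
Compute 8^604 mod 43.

Successive squares of 8 mod 43: 8^1≡8, 8^2≡21, 8^4≡11, 8^8≡35, 8^16≡21, 8^32≡11, 8^64≡35, 8^128≡21, 8^256≡11, 8^512≡35.
604 = 4 + 8 + 16 + 64 + 512, so 8^604 ≡ 11·35·21·35·35 ≡ 21 (mod 43).

21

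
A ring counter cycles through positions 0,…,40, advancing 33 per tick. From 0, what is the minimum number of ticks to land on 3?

33⁻¹ ≡ 5 (mod 41) because 33·5 = 165 = 4·41 + 1.
So x ≡ 5·3 = 15 ≡ 15 (mod 41).

15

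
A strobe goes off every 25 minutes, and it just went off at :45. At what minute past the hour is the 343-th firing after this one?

40

343·25 = 8575.
Dividing 8575 by 60 gives quotient 142 and remainder 55.
(45 + 55) mod 60 = 40.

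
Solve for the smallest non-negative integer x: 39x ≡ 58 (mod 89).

The inverse of 39 mod 89 is 16 (since 39·16 = 624 ≡ 1).
Multiplying both sides by 16: x ≡ 16·58 = 928 ≡ 38 (mod 89).
Check: 39·38 = 1482 = 16·89 + 58.

38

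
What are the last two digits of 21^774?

81

Successive squares of 21 mod 100: 21^1≡21, 21^2≡41, 21^4≡81, 21^8≡61, 21^16≡21, 21^32≡41, 21^64≡81, 21^128≡61, 21^256≡21, 21^512≡41.
Since 774 = 2 + 4 + 256 + 512 in binary, 21^774 ≡ 41·81·21·41 ≡ 81 (mod 100).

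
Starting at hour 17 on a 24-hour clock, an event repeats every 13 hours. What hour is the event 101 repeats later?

10

101·13 = 1313.
1313 mod 24 = 17 (since 54·24 = 1296).
(17 + 17) mod 24 = 10.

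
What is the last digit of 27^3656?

Last digits of 7^n: 7, 9, 3, 1 (period 4).
3656 leaves remainder 0 on division by 4, so 27^3656 ends in 1.

1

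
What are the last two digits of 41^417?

81

Successive squares of 41 mod 100: 41^1≡41, 41^2≡81, 41^4≡61, 41^8≡21, 41^16≡41, 41^32≡81, 41^64≡61, 41^128≡21, 41^256≡41.
417 = 1 + 32 + 128 + 256, so 41^417 ≡ 41·81·21·41 ≡ 81 (mod 100).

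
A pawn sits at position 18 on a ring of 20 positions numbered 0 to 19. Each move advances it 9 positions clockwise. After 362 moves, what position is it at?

362·9 = 3258.
3258 = 162·20 + 18, so 3258 mod 20 = 18.
(18 + 18) mod 20 = 16.

16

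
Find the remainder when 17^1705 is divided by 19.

16

By repeated squaring mod 19: 17^1≡17, 17^2≡4, 17^4≡16, 17^8≡9, 17^16≡5, 17^32≡6, 17^64≡17, 17^128≡4, 17^256≡16, 17^512≡9, 17^1024≡5.
Since 1705 = 1 + 8 + 32 + 128 + 512 + 1024 in binary, 17^1705 ≡ 17·9·6·4·9·5 ≡ 16 (mod 19).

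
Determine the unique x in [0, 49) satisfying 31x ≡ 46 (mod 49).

31⁻¹ ≡ 19 (mod 49) because 31·19 = 589 = 12·49 + 1.
So x ≡ 19·46 = 874 ≡ 41 (mod 49).

41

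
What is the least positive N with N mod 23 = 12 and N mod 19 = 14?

x ≡ 14 (mod 19) gives x ∈ {14, 33, 52, 71, 90, 109, 128, 147, …}.
The first of these with x mod 23 = 12 is 242.

242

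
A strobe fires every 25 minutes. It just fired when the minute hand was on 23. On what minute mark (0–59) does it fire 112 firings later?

112·25 = 2800.
2800 mod 60 = 40 (since 46·60 = 2760).
(23 + 40) mod 60 = 3.

3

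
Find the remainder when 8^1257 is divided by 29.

By repeated squaring mod 29: 8^1≡8, 8^2≡6, 8^4≡7, 8^8≡20, 8^16≡23, 8^32≡7, 8^64≡20, 8^128≡23, 8^256≡7, 8^512≡20, 8^1024≡23.
1257 = 1 + 8 + 32 + 64 + 128 + 1024, so 8^1257 ≡ 8·20·7·20·23·23 ≡ 26 (mod 29).

26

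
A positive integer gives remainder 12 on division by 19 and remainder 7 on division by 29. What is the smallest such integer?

Since 29·2 ≡ 1 (mod 19), take x = 7 + 29·((12−7)·2 mod 19) = 7 + 29·10 = 297.
Check: 297 mod 19 = 12, 297 mod 29 = 7.

297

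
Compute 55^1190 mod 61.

Square-and-reduce mod 61: 55^1≡55, 55^2≡36, 55^4≡15, 55^8≡42, 55^16≡56, 55^32≡25, 55^64≡15, 55^128≡42, 55^256≡56, 55^512≡25, 55^1024≡15.
Since 1190 = 2 + 4 + 32 + 128 + 1024 in binary, 55^1190 ≡ 36·15·25·42·15 ≡ 14 (mod 61).

14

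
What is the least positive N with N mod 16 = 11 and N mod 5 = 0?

75

x ≡ 0 (mod 5) gives x ∈ {0, 5, 10, 15, 20, 25, 30, 35, …}.
The first of these with x mod 16 = 11 is 75.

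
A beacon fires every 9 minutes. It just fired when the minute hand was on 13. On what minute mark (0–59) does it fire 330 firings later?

330·9 = 2970.
2970 = 49·60 + 30, so 2970 mod 60 = 30.
(13 + 30) mod 60 = 43.

43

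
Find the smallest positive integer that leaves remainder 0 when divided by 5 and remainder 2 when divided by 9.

20

Since 9·4 ≡ 1 (mod 5), take x = 2 + 9·((0−2)·4 mod 5) = 2 + 9·2 = 20.
Check: 20 mod 5 = 0, 20 mod 9 = 2.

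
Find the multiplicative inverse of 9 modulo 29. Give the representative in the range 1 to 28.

13

9·13 = 117 = 4·29 + 1, so 9⁻¹ ≡ 13 (mod 29).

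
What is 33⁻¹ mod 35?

17

35 = 1·33 + 2
33 = 16·2 + 1
2 = 2·1 + 0
Back-substituting gives 33·17 ≡ 1 (mod 35).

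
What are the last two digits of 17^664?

Successive squares of 17 mod 100: 17^1≡17, 17^2≡89, 17^4≡21, 17^8≡41, 17^16≡81, 17^32≡61, 17^64≡21, 17^128≡41, 17^256≡81, 17^512≡61.
Since 664 = 8 + 16 + 128 + 512 in binary, 17^664 ≡ 41·81·41·61 ≡ 21 (mod 100).

21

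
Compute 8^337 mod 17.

Successive squares of 8 mod 17: 8^1≡8, 8^2≡13, 8^4≡16, 8^8≡1, 8^16≡1, 8^32≡1, 8^64≡1, 8^128≡1, 8^256≡1.
Since 337 = 1 + 16 + 64 + 256 in binary, 8^337 ≡ 8·1·1·1 ≡ 8 (mod 17).

8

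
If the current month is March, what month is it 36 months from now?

36 = 3·12 + 0, so 36 mod 12 = 0.
March + 0 months → March.

March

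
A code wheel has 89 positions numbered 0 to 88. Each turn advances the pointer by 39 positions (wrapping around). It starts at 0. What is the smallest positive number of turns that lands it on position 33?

83

39⁻¹ ≡ 16 (mod 89) because 39·16 = 624 = 7·89 + 1.
Multiplying both sides by 16: x ≡ 16·33 = 528 ≡ 83 (mod 89).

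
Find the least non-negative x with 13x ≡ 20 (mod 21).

13⁻¹ ≡ 13 (mod 21) because 13·13 = 169 = 8·21 + 1.
Multiplying both sides by 13: x ≡ 13·20 = 260 ≡ 8 (mod 21).
Check: 13·8 = 104 = 4·21 + 20.

8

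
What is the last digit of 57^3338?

9

The units digit of 57^n cycles with period 4: 7, 9, 3, 1, …
3338 leaves remainder 2 on division by 4, so 57^3338 ends in 9.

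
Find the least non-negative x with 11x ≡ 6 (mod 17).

11⁻¹ ≡ 14 (mod 17) because 11·14 = 154 = 9·17 + 1.
So x ≡ 14·6 = 84 ≡ 16 (mod 17).
Check: 11·16 = 176 = 10·17 + 6.

16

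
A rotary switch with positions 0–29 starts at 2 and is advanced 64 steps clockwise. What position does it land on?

64 mod 30 = 4 (since 2·30 = 60).
(2 + 4) mod 30 = 6.

6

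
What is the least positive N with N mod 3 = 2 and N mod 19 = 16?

x ≡ 2 (mod 3) gives x ∈ {2, 5, 8, 11, 14, 17, 20, 23, …}.
The first of these with x mod 19 = 16 is 35.

35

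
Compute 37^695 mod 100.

Square-and-reduce mod 100: 37^1≡37, 37^2≡69, 37^4≡61, 37^8≡21, 37^16≡41, 37^32≡81, 37^64≡61, 37^128≡21, 37^256≡41, 37^512≡81.
695 = 1 + 2 + 4 + 16 + 32 + 128 + 512, so 37^695 ≡ 37·69·61·41·81·21·81 ≡ 93 (mod 100).

93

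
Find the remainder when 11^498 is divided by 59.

By repeated squaring mod 59: 11^1≡11, 11^2≡3, 11^4≡9, 11^8≡22, 11^16≡12, 11^32≡26, 11^64≡27, 11^128≡21, 11^256≡28.
498 = 2 + 16 + 32 + 64 + 128 + 256, so 11^498 ≡ 3·12·26·27·21·28 ≡ 19 (mod 59).

19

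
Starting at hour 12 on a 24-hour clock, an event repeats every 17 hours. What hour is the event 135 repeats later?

3

135·17 = 2295.
2295 mod 24 = 15 (since 95·24 = 2280).
(12 + 15) mod 24 = 3.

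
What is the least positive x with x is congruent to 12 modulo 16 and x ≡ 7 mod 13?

x ≡ 7 (mod 13) gives x ∈ {7, 20, 33, 46, 59, 72, 85, 98, …}.
The first of these with x mod 16 = 12 is 124.

124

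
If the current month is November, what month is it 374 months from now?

January

374 − 31·12 = 2, so 374 ≡ 2 (mod 12).
November + 2 months → January.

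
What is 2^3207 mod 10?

The units digit of 2^n cycles with period 4: 2, 4, 8, 6, …
3207 mod 4 = 3, so the last digit matches 2^3 = 8.

8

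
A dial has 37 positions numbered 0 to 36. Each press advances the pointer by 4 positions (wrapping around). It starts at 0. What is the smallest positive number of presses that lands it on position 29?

4⁻¹ ≡ 28 (mod 37) because 4·28 = 112 = 3·37 + 1.
Multiplying both sides by 28: x ≡ 28·29 = 812 ≡ 35 (mod 37).

35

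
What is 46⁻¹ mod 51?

10

51 = 1·46 + 5
46 = 9·5 + 1
5 = 5·1 + 0
Back-substituting gives 46·10 ≡ 1 (mod 51).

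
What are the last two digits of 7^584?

01

Square-and-reduce mod 100: 7^1≡7, 7^2≡49, 7^4≡1, 7^8≡1, 7^16≡1, 7^32≡1, 7^64≡1, 7^128≡1, 7^256≡1, 7^512≡1.
584 = 8 + 64 + 512, so 7^584 ≡ 1·1·1 ≡ 1 (mod 100).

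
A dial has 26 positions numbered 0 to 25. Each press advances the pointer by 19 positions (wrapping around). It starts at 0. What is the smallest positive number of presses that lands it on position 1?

The inverse of 19 mod 26 is 11 (since 19·11 = 209 ≡ 1).
Multiplying both sides by 11: x ≡ 11·1 = 11 ≡ 11 (mod 26).

11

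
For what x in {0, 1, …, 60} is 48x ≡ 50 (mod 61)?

29

48⁻¹ ≡ 14 (mod 61) because 48·14 = 672 = 11·61 + 1.
Multiplying both sides by 14: x ≡ 14·50 = 700 ≡ 29 (mod 61).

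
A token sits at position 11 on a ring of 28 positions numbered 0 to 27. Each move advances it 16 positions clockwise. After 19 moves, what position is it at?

19·16 = 304.
304 mod 28 = 24 (since 10·28 = 280).
(11 + 24) mod 28 = 7.

7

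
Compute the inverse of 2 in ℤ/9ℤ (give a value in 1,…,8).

9 = 4·2 + 1
2 = 2·1 + 0
Back-substituting gives 2·5 ≡ 1 (mod 9).

5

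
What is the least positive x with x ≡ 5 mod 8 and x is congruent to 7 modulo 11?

x ≡ 5 (mod 8) gives x ∈ {5, 13, 21, 29}.
The first of these with x mod 11 = 7 is 29.

29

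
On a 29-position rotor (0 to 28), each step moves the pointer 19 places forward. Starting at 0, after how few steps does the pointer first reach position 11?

The inverse of 19 mod 29 is 26 (since 19·26 = 494 ≡ 1).
Multiplying both sides by 26: x ≡ 26·11 = 286 ≡ 25 (mod 29).

25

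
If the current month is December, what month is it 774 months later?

774 − 64·12 = 6, so 774 ≡ 6 (mod 12).
December + 6 months → June.

June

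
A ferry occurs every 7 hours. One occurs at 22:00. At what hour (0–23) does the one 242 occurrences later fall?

12

242·7 = 1694.
1694 − 70·24 = 14, so 1694 ≡ 14 (mod 24).
(22 + 14) mod 24 = 12.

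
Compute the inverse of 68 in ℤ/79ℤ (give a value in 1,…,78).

43

68·43 = 2924 = 37·79 + 1, so 68⁻¹ ≡ 43 (mod 79).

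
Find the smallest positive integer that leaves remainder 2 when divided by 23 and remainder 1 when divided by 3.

x ≡ 1 (mod 3) gives x ∈ {1, 4, 7, 10, 13, 16, 19, 22, …}.
The first of these with x mod 23 = 2 is 25.

25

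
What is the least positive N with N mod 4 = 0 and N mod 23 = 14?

60

Since 23·3 ≡ 1 (mod 4), take x = 14 + 23·((0−14)·3 mod 4) = 14 + 23·2 = 60.
Check: 60 mod 4 = 0, 60 mod 23 = 14.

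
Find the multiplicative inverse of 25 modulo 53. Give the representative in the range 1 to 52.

25·17 = 425 = 8·53 + 1, so 25⁻¹ ≡ 17 (mod 53).

17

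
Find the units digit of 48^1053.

Powers of 8 mod 10 repeat with period 4: 8, 4, 2, 6.
1053 mod 4 = 1, so the last digit matches 8^1 = 8.

8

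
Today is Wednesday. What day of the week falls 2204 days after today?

Tuesday

2204 = 314·7 + 6, so 2204 mod 7 = 6.
Wednesday + 6 days → Tuesday.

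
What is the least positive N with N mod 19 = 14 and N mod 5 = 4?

14

x ≡ 4 (mod 5) gives x ∈ {4, 9, 14}.
The first of these with x mod 19 = 14 is 14.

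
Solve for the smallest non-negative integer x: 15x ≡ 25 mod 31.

12

The inverse of 15 mod 31 is 29 (since 15·29 = 435 ≡ 1).
Multiplying both sides by 29: x ≡ 29·25 = 725 ≡ 12 (mod 31).
Check: 15·12 = 180 = 5·31 + 25.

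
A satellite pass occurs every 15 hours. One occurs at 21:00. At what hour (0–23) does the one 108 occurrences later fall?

9

108·15 = 1620.
1620 − 67·24 = 12, so 1620 ≡ 12 (mod 24).
(21 + 12) mod 24 = 9.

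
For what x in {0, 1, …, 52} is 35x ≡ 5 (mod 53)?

35⁻¹ ≡ 50 (mod 53) because 35·50 = 1750 = 33·53 + 1.
So x ≡ 50·5 = 250 ≡ 38 (mod 53).
Check: 35·38 = 1330 = 25·53 + 5.

38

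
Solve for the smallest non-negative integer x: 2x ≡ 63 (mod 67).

65

The inverse of 2 mod 67 is 34 (since 2·34 = 68 ≡ 1).
Multiplying both sides by 34: x ≡ 34·63 = 2142 ≡ 65 (mod 67).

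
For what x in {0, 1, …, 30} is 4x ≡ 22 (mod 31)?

The inverse of 4 mod 31 is 8 (since 4·8 = 32 ≡ 1).
So x ≡ 8·22 = 176 ≡ 21 (mod 31).

21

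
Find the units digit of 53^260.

1

Last digits of 3^n: 3, 9, 7, 1 (period 4).
260 leaves remainder 0 on division by 4, so 53^260 ends in 1.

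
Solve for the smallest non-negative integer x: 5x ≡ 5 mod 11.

1

5⁻¹ ≡ 9 (mod 11) because 5·9 = 45 = 4·11 + 1.
Multiplying both sides by 9: x ≡ 9·5 = 45 ≡ 1 (mod 11).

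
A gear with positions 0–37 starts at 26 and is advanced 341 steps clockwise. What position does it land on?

341 mod 38 = 37 (since 8·38 = 304).
(26 + 37) mod 38 = 25.

25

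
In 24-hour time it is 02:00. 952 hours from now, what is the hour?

18

952 = 39·24 + 16, so 952 mod 24 = 16.
(2 + 16) mod 24 = 18.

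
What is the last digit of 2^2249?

2

Powers of 2 mod 10 repeat with period 4: 2, 4, 8, 6.
2249 leaves remainder 1 on division by 4, so 2^2249 ends in 2.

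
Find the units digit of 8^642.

4

Last digits of 8^n: 8, 4, 2, 6 (period 4).
642 leaves remainder 2 on division by 4, so 8^642 ends in 4.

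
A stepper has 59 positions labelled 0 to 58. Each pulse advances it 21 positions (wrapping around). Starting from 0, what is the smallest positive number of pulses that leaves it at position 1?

45

59 = 2·21 + 17
21 = 1·17 + 4
17 = 4·4 + 1
4 = 4·1 + 0
Back-substituting gives 21·45 ≡ 1 (mod 59).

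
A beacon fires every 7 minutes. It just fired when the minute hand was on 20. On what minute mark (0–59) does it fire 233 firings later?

233·7 = 1631.
1631 − 27·60 = 11, so 1631 ≡ 11 (mod 60).
(20 + 11) mod 60 = 31.

31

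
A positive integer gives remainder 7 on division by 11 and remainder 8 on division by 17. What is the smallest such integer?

x ≡ 7 (mod 11) gives x ∈ {7, 18, 29, 40, 51, 62, 73, 84, …}.
The first of these with x mod 17 = 8 is 161.

161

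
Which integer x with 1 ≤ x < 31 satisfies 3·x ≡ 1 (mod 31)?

3·21 = 63 = 2·31 + 1, so 3⁻¹ ≡ 21 (mod 31).

21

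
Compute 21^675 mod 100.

By repeated squaring mod 100: 21^1≡21, 21^2≡41, 21^4≡81, 21^8≡61, 21^16≡21, 21^32≡41, 21^64≡81, 21^128≡61, 21^256≡21, 21^512≡41.
675 = 1 + 2 + 32 + 128 + 512, so 21^675 ≡ 21·41·41·61·41 ≡ 1 (mod 100).

1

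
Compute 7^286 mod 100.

By repeated squaring mod 100: 7^1≡7, 7^2≡49, 7^4≡1, 7^8≡1, 7^16≡1, 7^32≡1, 7^64≡1, 7^128≡1, 7^256≡1.
Since 286 = 2 + 4 + 8 + 16 + 256 in binary, 7^286 ≡ 49·1·1·1·1 ≡ 49 (mod 100).

49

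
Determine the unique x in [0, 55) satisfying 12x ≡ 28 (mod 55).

12⁻¹ ≡ 23 (mod 55) because 12·23 = 276 = 5·55 + 1.
So x ≡ 23·28 = 644 ≡ 39 (mod 55).
Check: 12·39 = 468 = 8·55 + 28.

39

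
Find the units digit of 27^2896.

1

Last digits of 7^n: 7, 9, 3, 1 (period 4).
2896 mod 4 = 0, so the last digit matches 7^4 = 1.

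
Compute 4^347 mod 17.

By repeated squaring mod 17: 4^1≡4, 4^2≡16, 4^4≡1, 4^8≡1, 4^16≡1, 4^32≡1, 4^64≡1, 4^128≡1, 4^256≡1.
Since 347 = 1 + 2 + 8 + 16 + 64 + 256 in binary, 4^347 ≡ 4·16·1·1·1·1 ≡ 13 (mod 17).

13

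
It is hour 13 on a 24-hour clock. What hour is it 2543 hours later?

12

2543 − 105·24 = 23, so 2543 ≡ 23 (mod 24).
(13 + 23) mod 24 = 12.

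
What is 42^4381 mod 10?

Powers of 2 mod 10 repeat with period 4: 2, 4, 8, 6.
4381 leaves remainder 1 on division by 4, so 42^4381 ends in 2.

2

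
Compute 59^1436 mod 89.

87

Square-and-reduce mod 89: 59^1≡59, 59^2≡10, 59^4≡11, 59^8≡32, 59^16≡45, 59^32≡67, 59^64≡39, 59^128≡8, 59^256≡64, 59^512≡2, 59^1024≡4.
1436 = 4 + 8 + 16 + 128 + 256 + 1024, so 59^1436 ≡ 11·32·45·8·64·4 ≡ 87 (mod 89).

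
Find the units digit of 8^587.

Powers of 8 mod 10 repeat with period 4: 8, 4, 2, 6.
587 leaves remainder 3 on division by 4, so 8^587 ends in 2.

2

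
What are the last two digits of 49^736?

Successive squares of 49 mod 100: 49^1≡49, 49^2≡1, 49^4≡1, 49^8≡1, 49^16≡1, 49^32≡1, 49^64≡1, 49^128≡1, 49^256≡1, 49^512≡1.
736 = 32 + 64 + 128 + 512, so 49^736 ≡ 1·1·1·1 ≡ 1 (mod 100).

01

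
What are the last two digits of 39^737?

Successive squares of 39 mod 100: 39^1≡39, 39^2≡21, 39^4≡41, 39^8≡81, 39^16≡61, 39^32≡21, 39^64≡41, 39^128≡81, 39^256≡61, 39^512≡21.
737 = 1 + 32 + 64 + 128 + 512, so 39^737 ≡ 39·21·41·81·21 ≡ 79 (mod 100).

79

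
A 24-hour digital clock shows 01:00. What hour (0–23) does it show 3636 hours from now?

Dividing 3636 by 24 gives quotient 151 and remainder 12.
(1 + 12) mod 24 = 13.

13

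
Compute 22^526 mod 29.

Square-and-reduce mod 29: 22^1≡22, 22^2≡20, 22^4≡23, 22^8≡7, 22^16≡20, 22^32≡23, 22^64≡7, 22^128≡20, 22^256≡23, 22^512≡7.
Since 526 = 2 + 4 + 8 + 512 in binary, 22^526 ≡ 20·23·7·7 ≡ 7 (mod 29).

7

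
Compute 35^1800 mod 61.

1

By repeated squaring mod 61: 35^1≡35, 35^2≡5, 35^4≡25, 35^8≡15, 35^16≡42, 35^32≡56, 35^64≡25, 35^128≡15, 35^256≡42, 35^512≡56, 35^1024≡25.
Since 1800 = 8 + 256 + 512 + 1024 in binary, 35^1800 ≡ 15·42·56·25 ≡ 1 (mod 61).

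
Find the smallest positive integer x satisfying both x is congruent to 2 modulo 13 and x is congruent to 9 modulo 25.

x ≡ 2 (mod 13) gives x ∈ {2, 15, 28, 41, 54, 67, 80, 93, …}.
The first of these with x mod 25 = 9 is 184.

184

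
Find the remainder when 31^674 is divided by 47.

Successive squares of 31 mod 47: 31^1≡31, 31^2≡21, 31^4≡18, 31^8≡42, 31^16≡25, 31^32≡14, 31^64≡8, 31^128≡17, 31^256≡7, 31^512≡2.
Since 674 = 2 + 32 + 128 + 512 in binary, 31^674 ≡ 21·14·17·2 ≡ 32 (mod 47).

32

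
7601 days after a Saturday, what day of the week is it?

Friday

7601 = 1085·7 + 6, so 7601 mod 7 = 6.
Saturday + 6 days → Friday.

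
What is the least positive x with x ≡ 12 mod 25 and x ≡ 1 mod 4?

x ≡ 1 (mod 4) gives x ∈ {1, 5, 9, 13, 17, 21, 25, 29, …}.
The first of these with x mod 25 = 12 is 37.

37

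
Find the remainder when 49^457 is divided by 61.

19

By repeated squaring mod 61: 49^1≡49, 49^2≡22, 49^4≡57, 49^8≡16, 49^16≡12, 49^32≡22, 49^64≡57, 49^128≡16, 49^256≡12.
457 = 1 + 8 + 64 + 128 + 256, so 49^457 ≡ 49·16·57·16·12 ≡ 19 (mod 61).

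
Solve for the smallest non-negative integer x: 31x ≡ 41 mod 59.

31⁻¹ ≡ 40 (mod 59) because 31·40 = 1240 = 21·59 + 1.
Multiplying both sides by 40: x ≡ 40·41 = 1640 ≡ 47 (mod 59).

47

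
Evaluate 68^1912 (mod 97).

Successive squares of 68 mod 97: 68^1≡68, 68^2≡65, 68^4≡54, 68^8≡6, 68^16≡36, 68^32≡35, 68^64≡61, 68^128≡35, 68^256≡61, 68^512≡35, 68^1024≡61.
1912 = 8 + 16 + 32 + 64 + 256 + 512 + 1024, so 68^1912 ≡ 6·36·35·61·61·35·61 ≡ 81 (mod 97).

81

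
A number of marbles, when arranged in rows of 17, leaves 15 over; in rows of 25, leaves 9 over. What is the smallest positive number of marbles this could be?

134

Since 25·15 ≡ 1 (mod 17), take x = 9 + 25·((15−9)·15 mod 17) = 9 + 25·5 = 134.
Check: 134 mod 17 = 15, 134 mod 25 = 9.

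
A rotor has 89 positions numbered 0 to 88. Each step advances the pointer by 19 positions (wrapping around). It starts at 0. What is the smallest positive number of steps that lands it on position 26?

The inverse of 19 mod 89 is 75 (since 19·75 = 1425 ≡ 1).
Multiplying both sides by 75: x ≡ 75·26 = 1950 ≡ 81 (mod 89).
Check: 19·81 = 1539 = 17·89 + 26.

81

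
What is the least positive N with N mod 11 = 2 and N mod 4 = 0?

24

Since 4·3 ≡ 1 (mod 11), take x = 0 + 4·((2−0)·3 mod 11) = 0 + 4·6 = 24.
Check: 24 mod 11 = 2, 24 mod 4 = 0.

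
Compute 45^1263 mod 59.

Square-and-reduce mod 59: 45^1≡45, 45^2≡19, 45^4≡7, 45^8≡49, 45^16≡41, 45^32≡29, 45^64≡15, 45^128≡48, 45^256≡3, 45^512≡9, 45^1024≡22.
Since 1263 = 1 + 2 + 4 + 8 + 32 + 64 + 128 + 1024 in binary, 45^1263 ≡ 45·19·7·49·29·15·48·22 ≡ 41 (mod 59).

41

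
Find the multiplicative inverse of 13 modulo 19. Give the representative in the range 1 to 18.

13·3 = 39 = 2·19 + 1, so 13⁻¹ ≡ 3 (mod 19).

3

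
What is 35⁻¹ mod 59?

27

35·27 = 945 = 16·59 + 1, so 35⁻¹ ≡ 27 (mod 59).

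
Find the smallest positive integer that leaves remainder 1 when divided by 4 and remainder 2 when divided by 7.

x ≡ 1 (mod 4) gives x ∈ {1, 5, 9}.
The first of these with x mod 7 = 2 is 9.

9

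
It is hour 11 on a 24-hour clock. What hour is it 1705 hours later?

12

1705 − 71·24 = 1, so 1705 ≡ 1 (mod 24).
(11 + 1) mod 24 = 12.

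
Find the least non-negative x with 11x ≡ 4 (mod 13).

11⁻¹ ≡ 6 (mod 13) because 11·6 = 66 = 5·13 + 1.
Multiplying both sides by 6: x ≡ 6·4 = 24 ≡ 11 (mod 13).

11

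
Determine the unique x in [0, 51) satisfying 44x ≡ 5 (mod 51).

43

44⁻¹ ≡ 29 (mod 51) because 44·29 = 1276 = 25·51 + 1.
Multiplying both sides by 29: x ≡ 29·5 = 145 ≡ 43 (mod 51).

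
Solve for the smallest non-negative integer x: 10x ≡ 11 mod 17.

10⁻¹ ≡ 12 (mod 17) because 10·12 = 120 = 7·17 + 1.
Multiplying both sides by 12: x ≡ 12·11 = 132 ≡ 13 (mod 17).

13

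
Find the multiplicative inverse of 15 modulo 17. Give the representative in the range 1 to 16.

17 = 1·15 + 2
15 = 7·2 + 1
2 = 2·1 + 0
Back-substituting gives 15·8 ≡ 1 (mod 17).

8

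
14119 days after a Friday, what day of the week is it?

Dividing 14119 by 7 gives quotient 2017 and remainder 0.
Friday + 0 days → Friday.

Friday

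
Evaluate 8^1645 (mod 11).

10

Square-and-reduce mod 11: 8^1≡8, 8^2≡9, 8^4≡4, 8^8≡5, 8^16≡3, 8^32≡9, 8^64≡4, 8^128≡5, 8^256≡3, 8^512≡9, 8^1024≡4.
Since 1645 = 1 + 4 + 8 + 32 + 64 + 512 + 1024 in binary, 8^1645 ≡ 8·4·5·9·4·9·4 ≡ 10 (mod 11).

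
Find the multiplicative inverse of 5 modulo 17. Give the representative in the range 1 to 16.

7

17 = 3·5 + 2
5 = 2·2 + 1
2 = 2·1 + 0
Back-substituting gives 5·7 ≡ 1 (mod 17).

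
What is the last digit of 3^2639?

The units digit of 3^n cycles with period 4: 3, 9, 7, 1, …
2639 mod 4 = 3, so the last digit matches 3^3 = 7.

7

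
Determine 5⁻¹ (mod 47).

47 = 9·5 + 2
5 = 2·2 + 1
2 = 2·1 + 0
Back-substituting gives 5·19 ≡ 1 (mod 47).

19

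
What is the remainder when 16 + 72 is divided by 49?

39

72 = 1·49 + 23, so 72 mod 49 = 23.
(16 + 23) mod 49 = 39.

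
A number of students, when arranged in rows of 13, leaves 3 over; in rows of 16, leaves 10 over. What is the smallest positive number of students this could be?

42

x ≡ 3 (mod 13) gives x ∈ {3, 16, 29, 42}.
The first of these with x mod 16 = 10 is 42.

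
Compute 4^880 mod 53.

47

Successive squares of 4 mod 53: 4^1≡4, 4^2≡16, 4^4≡44, 4^8≡28, 4^16≡42, 4^32≡15, 4^64≡13, 4^128≡10, 4^256≡47, 4^512≡36.
880 = 16 + 32 + 64 + 256 + 512, so 4^880 ≡ 42·15·13·47·36 ≡ 47 (mod 53).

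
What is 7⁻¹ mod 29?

25

29 = 4·7 + 1
7 = 7·1 + 0
Back-substituting gives 7·25 ≡ 1 (mod 29).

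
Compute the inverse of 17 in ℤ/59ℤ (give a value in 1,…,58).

7

59 = 3·17 + 8
17 = 2·8 + 1
8 = 8·1 + 0
Back-substituting gives 17·7 ≡ 1 (mod 59).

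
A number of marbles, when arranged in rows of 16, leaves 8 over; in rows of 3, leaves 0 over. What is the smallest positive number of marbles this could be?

24

x ≡ 0 (mod 3) gives x ∈ {0, 3, 6, 9, 12, 15, 18, 21, …}.
The first of these with x mod 16 = 8 is 24.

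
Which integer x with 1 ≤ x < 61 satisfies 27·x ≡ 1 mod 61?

52

27·52 = 1404 = 23·61 + 1, so 27⁻¹ ≡ 52 (mod 61).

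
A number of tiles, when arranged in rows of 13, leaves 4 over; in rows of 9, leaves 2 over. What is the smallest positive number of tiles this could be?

56

x ≡ 2 (mod 9) gives x ∈ {2, 11, 20, 29, 38, 47, 56}.
The first of these with x mod 13 = 4 is 56.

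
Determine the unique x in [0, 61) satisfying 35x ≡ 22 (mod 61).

35⁻¹ ≡ 7 (mod 61) because 35·7 = 245 = 4·61 + 1.
So x ≡ 7·22 = 154 ≡ 32 (mod 61).
Check: 35·32 = 1120 = 18·61 + 22.

32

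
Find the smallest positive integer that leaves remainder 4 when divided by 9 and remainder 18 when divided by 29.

x ≡ 4 (mod 9) gives x ∈ {4, 13, 22, 31, 40, 49, 58, 67, …}.
The first of these with x mod 29 = 18 is 76.

76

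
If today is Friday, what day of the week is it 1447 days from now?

Dividing 1447 by 7 gives quotient 206 and remainder 5.
Friday + 5 days → Wednesday.

Wednesday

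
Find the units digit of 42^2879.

8

Powers of 2 mod 10 repeat with period 4: 2, 4, 8, 6.
2879 leaves remainder 3 on division by 4, so 42^2879 ends in 8.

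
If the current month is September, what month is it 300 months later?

September

Dividing 300 by 12 gives quotient 25 and remainder 0.
September + 0 months → September.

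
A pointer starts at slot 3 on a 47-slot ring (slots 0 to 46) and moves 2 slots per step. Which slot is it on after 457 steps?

24

457·2 = 914.
914 − 19·47 = 21, so 914 ≡ 21 (mod 47).
(3 + 21) mod 47 = 24.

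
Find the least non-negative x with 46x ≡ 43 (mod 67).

The inverse of 46 mod 67 is 51 (since 46·51 = 2346 ≡ 1).
Multiplying both sides by 51: x ≡ 51·43 = 2193 ≡ 49 (mod 67).
Check: 46·49 = 2254 = 33·67 + 43.

49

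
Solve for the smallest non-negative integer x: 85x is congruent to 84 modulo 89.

The inverse of 85 mod 89 is 22 (since 85·22 = 1870 ≡ 1).
Multiplying both sides by 22: x ≡ 22·84 = 1848 ≡ 68 (mod 89).
Check: 85·68 = 5780 = 64·89 + 84.

68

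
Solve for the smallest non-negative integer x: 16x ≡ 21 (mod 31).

11

16⁻¹ ≡ 2 (mod 31) because 16·2 = 32 = 1·31 + 1.
Multiplying both sides by 2: x ≡ 2·21 = 42 ≡ 11 (mod 31).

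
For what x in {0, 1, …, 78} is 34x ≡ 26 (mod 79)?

24

34⁻¹ ≡ 7 (mod 79) because 34·7 = 238 = 3·79 + 1.
Multiplying both sides by 7: x ≡ 7·26 = 182 ≡ 24 (mod 79).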